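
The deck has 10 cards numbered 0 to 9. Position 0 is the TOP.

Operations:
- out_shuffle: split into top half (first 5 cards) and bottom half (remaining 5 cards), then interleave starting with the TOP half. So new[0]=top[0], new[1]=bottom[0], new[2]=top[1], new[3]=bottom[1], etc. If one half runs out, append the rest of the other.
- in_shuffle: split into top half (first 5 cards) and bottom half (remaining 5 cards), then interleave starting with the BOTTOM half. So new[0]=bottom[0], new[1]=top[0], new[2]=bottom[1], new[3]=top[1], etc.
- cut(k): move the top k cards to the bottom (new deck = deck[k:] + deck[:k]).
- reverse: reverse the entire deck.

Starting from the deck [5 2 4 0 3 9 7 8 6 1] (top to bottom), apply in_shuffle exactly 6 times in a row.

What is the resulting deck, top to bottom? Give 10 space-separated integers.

Answer: 3 1 0 6 4 8 2 7 5 9

Derivation:
After op 1 (in_shuffle): [9 5 7 2 8 4 6 0 1 3]
After op 2 (in_shuffle): [4 9 6 5 0 7 1 2 3 8]
After op 3 (in_shuffle): [7 4 1 9 2 6 3 5 8 0]
After op 4 (in_shuffle): [6 7 3 4 5 1 8 9 0 2]
After op 5 (in_shuffle): [1 6 8 7 9 3 0 4 2 5]
After op 6 (in_shuffle): [3 1 0 6 4 8 2 7 5 9]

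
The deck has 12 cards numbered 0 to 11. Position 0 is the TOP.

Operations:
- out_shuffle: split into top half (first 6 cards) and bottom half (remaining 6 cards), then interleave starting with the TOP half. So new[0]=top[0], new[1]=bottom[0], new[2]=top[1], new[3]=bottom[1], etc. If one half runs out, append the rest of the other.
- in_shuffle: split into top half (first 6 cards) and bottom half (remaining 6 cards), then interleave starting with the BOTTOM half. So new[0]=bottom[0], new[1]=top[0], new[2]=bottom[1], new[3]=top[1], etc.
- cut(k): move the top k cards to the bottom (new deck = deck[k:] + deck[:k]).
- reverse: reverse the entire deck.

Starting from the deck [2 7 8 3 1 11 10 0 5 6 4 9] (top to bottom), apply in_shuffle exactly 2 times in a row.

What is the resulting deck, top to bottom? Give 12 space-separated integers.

After op 1 (in_shuffle): [10 2 0 7 5 8 6 3 4 1 9 11]
After op 2 (in_shuffle): [6 10 3 2 4 0 1 7 9 5 11 8]

Answer: 6 10 3 2 4 0 1 7 9 5 11 8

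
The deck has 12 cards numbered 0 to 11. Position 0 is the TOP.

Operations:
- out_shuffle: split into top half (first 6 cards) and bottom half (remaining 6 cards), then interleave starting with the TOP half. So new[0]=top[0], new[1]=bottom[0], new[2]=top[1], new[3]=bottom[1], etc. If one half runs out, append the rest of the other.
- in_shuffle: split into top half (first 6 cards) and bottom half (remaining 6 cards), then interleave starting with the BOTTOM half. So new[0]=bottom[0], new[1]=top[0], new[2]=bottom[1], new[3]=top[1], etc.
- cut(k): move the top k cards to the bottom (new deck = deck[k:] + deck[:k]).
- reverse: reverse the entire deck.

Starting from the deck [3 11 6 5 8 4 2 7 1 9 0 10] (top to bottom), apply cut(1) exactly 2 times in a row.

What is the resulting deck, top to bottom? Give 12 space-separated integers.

After op 1 (cut(1)): [11 6 5 8 4 2 7 1 9 0 10 3]
After op 2 (cut(1)): [6 5 8 4 2 7 1 9 0 10 3 11]

Answer: 6 5 8 4 2 7 1 9 0 10 3 11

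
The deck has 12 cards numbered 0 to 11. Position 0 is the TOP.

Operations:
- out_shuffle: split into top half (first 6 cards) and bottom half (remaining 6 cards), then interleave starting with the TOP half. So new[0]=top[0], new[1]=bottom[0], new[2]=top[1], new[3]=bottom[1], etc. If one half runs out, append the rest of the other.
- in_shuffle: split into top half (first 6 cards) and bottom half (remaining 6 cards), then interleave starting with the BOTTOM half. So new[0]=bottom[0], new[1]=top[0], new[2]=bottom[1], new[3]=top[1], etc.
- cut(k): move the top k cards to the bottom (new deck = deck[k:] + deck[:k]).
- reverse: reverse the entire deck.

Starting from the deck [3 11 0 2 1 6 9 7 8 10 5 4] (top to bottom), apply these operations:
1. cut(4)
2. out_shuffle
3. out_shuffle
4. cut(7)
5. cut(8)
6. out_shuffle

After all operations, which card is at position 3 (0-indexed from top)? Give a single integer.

After op 1 (cut(4)): [1 6 9 7 8 10 5 4 3 11 0 2]
After op 2 (out_shuffle): [1 5 6 4 9 3 7 11 8 0 10 2]
After op 3 (out_shuffle): [1 7 5 11 6 8 4 0 9 10 3 2]
After op 4 (cut(7)): [0 9 10 3 2 1 7 5 11 6 8 4]
After op 5 (cut(8)): [11 6 8 4 0 9 10 3 2 1 7 5]
After op 6 (out_shuffle): [11 10 6 3 8 2 4 1 0 7 9 5]
Position 3: card 3.

Answer: 3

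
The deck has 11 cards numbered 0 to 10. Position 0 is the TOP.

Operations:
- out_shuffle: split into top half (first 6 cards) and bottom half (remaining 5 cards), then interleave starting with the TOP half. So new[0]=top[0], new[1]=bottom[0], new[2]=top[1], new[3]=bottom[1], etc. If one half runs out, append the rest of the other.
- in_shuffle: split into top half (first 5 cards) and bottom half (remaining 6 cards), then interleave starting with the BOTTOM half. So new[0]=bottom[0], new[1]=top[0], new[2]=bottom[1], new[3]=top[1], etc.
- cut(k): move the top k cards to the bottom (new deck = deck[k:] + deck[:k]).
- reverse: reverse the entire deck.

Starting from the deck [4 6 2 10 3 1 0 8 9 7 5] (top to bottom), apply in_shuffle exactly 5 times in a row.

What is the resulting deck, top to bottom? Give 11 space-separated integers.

After op 1 (in_shuffle): [1 4 0 6 8 2 9 10 7 3 5]
After op 2 (in_shuffle): [2 1 9 4 10 0 7 6 3 8 5]
After op 3 (in_shuffle): [0 2 7 1 6 9 3 4 8 10 5]
After op 4 (in_shuffle): [9 0 3 2 4 7 8 1 10 6 5]
After op 5 (in_shuffle): [7 9 8 0 1 3 10 2 6 4 5]

Answer: 7 9 8 0 1 3 10 2 6 4 5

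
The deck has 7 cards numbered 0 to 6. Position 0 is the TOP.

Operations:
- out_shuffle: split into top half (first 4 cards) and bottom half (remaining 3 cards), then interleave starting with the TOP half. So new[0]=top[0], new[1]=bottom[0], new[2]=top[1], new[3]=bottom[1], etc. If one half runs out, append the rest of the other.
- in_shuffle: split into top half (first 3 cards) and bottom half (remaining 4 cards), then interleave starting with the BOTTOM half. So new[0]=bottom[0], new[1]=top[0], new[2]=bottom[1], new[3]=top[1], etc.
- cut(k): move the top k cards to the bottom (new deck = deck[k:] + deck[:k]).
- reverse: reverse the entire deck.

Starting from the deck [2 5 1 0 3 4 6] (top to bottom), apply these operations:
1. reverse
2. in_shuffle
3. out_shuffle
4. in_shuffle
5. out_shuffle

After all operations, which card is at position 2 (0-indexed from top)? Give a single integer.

After op 1 (reverse): [6 4 3 0 1 5 2]
After op 2 (in_shuffle): [0 6 1 4 5 3 2]
After op 3 (out_shuffle): [0 5 6 3 1 2 4]
After op 4 (in_shuffle): [3 0 1 5 2 6 4]
After op 5 (out_shuffle): [3 2 0 6 1 4 5]
Position 2: card 0.

Answer: 0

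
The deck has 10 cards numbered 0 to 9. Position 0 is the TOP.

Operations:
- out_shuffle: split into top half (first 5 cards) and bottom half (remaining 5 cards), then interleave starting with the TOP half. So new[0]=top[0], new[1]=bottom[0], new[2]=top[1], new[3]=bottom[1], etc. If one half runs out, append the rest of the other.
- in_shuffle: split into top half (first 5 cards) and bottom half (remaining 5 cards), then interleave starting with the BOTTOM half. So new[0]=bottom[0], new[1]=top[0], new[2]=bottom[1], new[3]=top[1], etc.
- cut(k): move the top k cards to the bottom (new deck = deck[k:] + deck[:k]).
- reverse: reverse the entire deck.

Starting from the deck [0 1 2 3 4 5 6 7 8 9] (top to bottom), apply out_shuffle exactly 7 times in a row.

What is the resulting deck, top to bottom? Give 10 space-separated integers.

After op 1 (out_shuffle): [0 5 1 6 2 7 3 8 4 9]
After op 2 (out_shuffle): [0 7 5 3 1 8 6 4 2 9]
After op 3 (out_shuffle): [0 8 7 6 5 4 3 2 1 9]
After op 4 (out_shuffle): [0 4 8 3 7 2 6 1 5 9]
After op 5 (out_shuffle): [0 2 4 6 8 1 3 5 7 9]
After op 6 (out_shuffle): [0 1 2 3 4 5 6 7 8 9]
After op 7 (out_shuffle): [0 5 1 6 2 7 3 8 4 9]

Answer: 0 5 1 6 2 7 3 8 4 9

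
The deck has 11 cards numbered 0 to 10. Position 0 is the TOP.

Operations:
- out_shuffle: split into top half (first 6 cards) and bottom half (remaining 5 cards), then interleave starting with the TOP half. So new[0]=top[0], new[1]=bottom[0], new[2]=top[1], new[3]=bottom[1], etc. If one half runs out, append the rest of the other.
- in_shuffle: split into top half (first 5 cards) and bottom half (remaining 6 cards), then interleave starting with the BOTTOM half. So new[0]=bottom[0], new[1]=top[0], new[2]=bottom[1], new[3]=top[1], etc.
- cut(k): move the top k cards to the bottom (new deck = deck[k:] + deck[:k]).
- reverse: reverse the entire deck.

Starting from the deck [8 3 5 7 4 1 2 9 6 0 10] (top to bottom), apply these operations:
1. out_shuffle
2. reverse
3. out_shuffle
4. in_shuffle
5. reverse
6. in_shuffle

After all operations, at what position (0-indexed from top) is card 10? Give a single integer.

After op 1 (out_shuffle): [8 2 3 9 5 6 7 0 4 10 1]
After op 2 (reverse): [1 10 4 0 7 6 5 9 3 2 8]
After op 3 (out_shuffle): [1 5 10 9 4 3 0 2 7 8 6]
After op 4 (in_shuffle): [3 1 0 5 2 10 7 9 8 4 6]
After op 5 (reverse): [6 4 8 9 7 10 2 5 0 1 3]
After op 6 (in_shuffle): [10 6 2 4 5 8 0 9 1 7 3]
Card 10 is at position 0.

Answer: 0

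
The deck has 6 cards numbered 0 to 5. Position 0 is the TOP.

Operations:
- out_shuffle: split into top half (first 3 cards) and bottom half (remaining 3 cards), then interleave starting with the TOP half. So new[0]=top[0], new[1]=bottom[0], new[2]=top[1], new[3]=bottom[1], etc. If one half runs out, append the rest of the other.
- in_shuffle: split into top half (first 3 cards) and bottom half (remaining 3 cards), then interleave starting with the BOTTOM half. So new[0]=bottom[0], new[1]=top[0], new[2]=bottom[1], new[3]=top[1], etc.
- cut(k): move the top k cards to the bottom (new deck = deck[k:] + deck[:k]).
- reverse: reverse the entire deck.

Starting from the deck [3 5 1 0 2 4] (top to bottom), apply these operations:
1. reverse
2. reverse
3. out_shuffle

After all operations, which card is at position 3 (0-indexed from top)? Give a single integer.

Answer: 2

Derivation:
After op 1 (reverse): [4 2 0 1 5 3]
After op 2 (reverse): [3 5 1 0 2 4]
After op 3 (out_shuffle): [3 0 5 2 1 4]
Position 3: card 2.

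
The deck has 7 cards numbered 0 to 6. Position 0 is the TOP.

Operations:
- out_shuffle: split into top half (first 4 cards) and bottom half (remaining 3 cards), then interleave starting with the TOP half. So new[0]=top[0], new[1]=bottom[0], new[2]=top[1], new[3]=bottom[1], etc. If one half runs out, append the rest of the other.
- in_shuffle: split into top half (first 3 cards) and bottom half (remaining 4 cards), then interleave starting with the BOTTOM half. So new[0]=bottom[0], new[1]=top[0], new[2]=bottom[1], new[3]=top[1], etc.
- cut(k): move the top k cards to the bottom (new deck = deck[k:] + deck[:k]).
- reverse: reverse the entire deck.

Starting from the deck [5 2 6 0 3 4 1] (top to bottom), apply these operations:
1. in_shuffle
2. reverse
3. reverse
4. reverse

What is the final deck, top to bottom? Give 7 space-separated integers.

After op 1 (in_shuffle): [0 5 3 2 4 6 1]
After op 2 (reverse): [1 6 4 2 3 5 0]
After op 3 (reverse): [0 5 3 2 4 6 1]
After op 4 (reverse): [1 6 4 2 3 5 0]

Answer: 1 6 4 2 3 5 0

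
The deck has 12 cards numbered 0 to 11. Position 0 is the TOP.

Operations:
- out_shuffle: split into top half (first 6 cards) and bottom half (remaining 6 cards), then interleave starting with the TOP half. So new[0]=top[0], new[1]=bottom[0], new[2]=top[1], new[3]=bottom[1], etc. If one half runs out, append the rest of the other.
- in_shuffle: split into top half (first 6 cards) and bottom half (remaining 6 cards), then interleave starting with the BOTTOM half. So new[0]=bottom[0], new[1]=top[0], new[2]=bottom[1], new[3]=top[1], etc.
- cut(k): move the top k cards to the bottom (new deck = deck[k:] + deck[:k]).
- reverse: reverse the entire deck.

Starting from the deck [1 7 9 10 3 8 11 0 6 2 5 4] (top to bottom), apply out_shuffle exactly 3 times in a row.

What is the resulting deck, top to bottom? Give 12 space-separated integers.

After op 1 (out_shuffle): [1 11 7 0 9 6 10 2 3 5 8 4]
After op 2 (out_shuffle): [1 10 11 2 7 3 0 5 9 8 6 4]
After op 3 (out_shuffle): [1 0 10 5 11 9 2 8 7 6 3 4]

Answer: 1 0 10 5 11 9 2 8 7 6 3 4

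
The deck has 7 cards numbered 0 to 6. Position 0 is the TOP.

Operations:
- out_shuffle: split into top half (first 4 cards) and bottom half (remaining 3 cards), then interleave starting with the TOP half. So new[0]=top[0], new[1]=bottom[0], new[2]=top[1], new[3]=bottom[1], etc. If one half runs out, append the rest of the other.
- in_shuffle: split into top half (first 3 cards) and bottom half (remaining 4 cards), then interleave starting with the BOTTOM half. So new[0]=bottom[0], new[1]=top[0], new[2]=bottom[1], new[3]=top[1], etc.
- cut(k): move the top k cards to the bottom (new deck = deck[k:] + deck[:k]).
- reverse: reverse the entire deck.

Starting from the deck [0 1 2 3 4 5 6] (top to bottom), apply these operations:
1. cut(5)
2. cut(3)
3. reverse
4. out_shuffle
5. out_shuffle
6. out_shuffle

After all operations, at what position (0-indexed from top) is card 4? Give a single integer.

After op 1 (cut(5)): [5 6 0 1 2 3 4]
After op 2 (cut(3)): [1 2 3 4 5 6 0]
After op 3 (reverse): [0 6 5 4 3 2 1]
After op 4 (out_shuffle): [0 3 6 2 5 1 4]
After op 5 (out_shuffle): [0 5 3 1 6 4 2]
After op 6 (out_shuffle): [0 6 5 4 3 2 1]
Card 4 is at position 3.

Answer: 3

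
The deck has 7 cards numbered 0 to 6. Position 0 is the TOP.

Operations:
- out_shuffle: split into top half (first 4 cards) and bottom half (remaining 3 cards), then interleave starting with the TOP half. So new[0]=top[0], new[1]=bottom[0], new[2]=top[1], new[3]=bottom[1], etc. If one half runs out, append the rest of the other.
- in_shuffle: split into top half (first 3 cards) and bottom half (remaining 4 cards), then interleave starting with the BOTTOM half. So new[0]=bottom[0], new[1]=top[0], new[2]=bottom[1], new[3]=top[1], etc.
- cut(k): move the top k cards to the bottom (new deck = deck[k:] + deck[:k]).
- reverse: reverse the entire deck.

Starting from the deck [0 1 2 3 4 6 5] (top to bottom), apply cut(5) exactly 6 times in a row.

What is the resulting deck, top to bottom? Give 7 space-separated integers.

After op 1 (cut(5)): [6 5 0 1 2 3 4]
After op 2 (cut(5)): [3 4 6 5 0 1 2]
After op 3 (cut(5)): [1 2 3 4 6 5 0]
After op 4 (cut(5)): [5 0 1 2 3 4 6]
After op 5 (cut(5)): [4 6 5 0 1 2 3]
After op 6 (cut(5)): [2 3 4 6 5 0 1]

Answer: 2 3 4 6 5 0 1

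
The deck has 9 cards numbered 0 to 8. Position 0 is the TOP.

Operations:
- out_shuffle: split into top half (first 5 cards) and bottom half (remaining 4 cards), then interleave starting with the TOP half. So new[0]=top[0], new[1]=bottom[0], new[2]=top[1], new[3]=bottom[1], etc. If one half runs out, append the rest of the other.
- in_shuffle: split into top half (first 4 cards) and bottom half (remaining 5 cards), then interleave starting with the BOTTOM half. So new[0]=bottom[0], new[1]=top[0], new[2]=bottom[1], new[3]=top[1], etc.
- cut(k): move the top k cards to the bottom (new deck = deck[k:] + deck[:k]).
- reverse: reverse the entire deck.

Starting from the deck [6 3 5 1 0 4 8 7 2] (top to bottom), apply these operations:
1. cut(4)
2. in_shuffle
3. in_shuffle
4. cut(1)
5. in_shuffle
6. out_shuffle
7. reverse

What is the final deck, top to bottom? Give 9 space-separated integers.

After op 1 (cut(4)): [0 4 8 7 2 6 3 5 1]
After op 2 (in_shuffle): [2 0 6 4 3 8 5 7 1]
After op 3 (in_shuffle): [3 2 8 0 5 6 7 4 1]
After op 4 (cut(1)): [2 8 0 5 6 7 4 1 3]
After op 5 (in_shuffle): [6 2 7 8 4 0 1 5 3]
After op 6 (out_shuffle): [6 0 2 1 7 5 8 3 4]
After op 7 (reverse): [4 3 8 5 7 1 2 0 6]

Answer: 4 3 8 5 7 1 2 0 6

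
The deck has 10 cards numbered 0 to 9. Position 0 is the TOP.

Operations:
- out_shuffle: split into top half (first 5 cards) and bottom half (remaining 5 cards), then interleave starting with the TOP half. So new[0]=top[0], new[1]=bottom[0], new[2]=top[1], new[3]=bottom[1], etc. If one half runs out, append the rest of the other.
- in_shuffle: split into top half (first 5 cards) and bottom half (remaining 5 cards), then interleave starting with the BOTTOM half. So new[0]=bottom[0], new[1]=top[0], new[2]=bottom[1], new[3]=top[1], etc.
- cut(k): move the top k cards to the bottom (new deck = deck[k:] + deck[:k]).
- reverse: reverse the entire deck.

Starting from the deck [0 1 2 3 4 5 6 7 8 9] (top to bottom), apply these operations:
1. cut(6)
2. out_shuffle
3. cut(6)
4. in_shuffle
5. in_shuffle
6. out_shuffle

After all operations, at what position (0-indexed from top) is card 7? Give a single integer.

Answer: 1

Derivation:
After op 1 (cut(6)): [6 7 8 9 0 1 2 3 4 5]
After op 2 (out_shuffle): [6 1 7 2 8 3 9 4 0 5]
After op 3 (cut(6)): [9 4 0 5 6 1 7 2 8 3]
After op 4 (in_shuffle): [1 9 7 4 2 0 8 5 3 6]
After op 5 (in_shuffle): [0 1 8 9 5 7 3 4 6 2]
After op 6 (out_shuffle): [0 7 1 3 8 4 9 6 5 2]
Card 7 is at position 1.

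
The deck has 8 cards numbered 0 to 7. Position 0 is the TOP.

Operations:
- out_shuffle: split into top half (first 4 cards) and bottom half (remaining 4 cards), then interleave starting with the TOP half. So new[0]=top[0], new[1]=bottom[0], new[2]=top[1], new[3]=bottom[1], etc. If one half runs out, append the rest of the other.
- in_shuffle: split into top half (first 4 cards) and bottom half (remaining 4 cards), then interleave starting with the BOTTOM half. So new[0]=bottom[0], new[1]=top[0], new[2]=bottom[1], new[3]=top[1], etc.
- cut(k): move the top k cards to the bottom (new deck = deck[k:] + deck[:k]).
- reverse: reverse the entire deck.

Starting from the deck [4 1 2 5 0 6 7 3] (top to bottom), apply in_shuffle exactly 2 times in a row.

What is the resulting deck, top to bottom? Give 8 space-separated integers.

After op 1 (in_shuffle): [0 4 6 1 7 2 3 5]
After op 2 (in_shuffle): [7 0 2 4 3 6 5 1]

Answer: 7 0 2 4 3 6 5 1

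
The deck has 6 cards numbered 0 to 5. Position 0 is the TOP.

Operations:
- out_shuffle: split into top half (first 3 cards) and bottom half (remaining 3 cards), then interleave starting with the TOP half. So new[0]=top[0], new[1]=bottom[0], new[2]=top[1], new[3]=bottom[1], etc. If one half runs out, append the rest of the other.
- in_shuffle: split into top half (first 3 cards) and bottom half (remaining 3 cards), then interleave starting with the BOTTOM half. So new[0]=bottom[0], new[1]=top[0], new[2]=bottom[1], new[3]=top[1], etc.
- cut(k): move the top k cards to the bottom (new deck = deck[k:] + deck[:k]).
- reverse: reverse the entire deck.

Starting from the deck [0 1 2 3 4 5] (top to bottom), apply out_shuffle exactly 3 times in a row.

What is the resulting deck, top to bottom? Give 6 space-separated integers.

Answer: 0 2 4 1 3 5

Derivation:
After op 1 (out_shuffle): [0 3 1 4 2 5]
After op 2 (out_shuffle): [0 4 3 2 1 5]
After op 3 (out_shuffle): [0 2 4 1 3 5]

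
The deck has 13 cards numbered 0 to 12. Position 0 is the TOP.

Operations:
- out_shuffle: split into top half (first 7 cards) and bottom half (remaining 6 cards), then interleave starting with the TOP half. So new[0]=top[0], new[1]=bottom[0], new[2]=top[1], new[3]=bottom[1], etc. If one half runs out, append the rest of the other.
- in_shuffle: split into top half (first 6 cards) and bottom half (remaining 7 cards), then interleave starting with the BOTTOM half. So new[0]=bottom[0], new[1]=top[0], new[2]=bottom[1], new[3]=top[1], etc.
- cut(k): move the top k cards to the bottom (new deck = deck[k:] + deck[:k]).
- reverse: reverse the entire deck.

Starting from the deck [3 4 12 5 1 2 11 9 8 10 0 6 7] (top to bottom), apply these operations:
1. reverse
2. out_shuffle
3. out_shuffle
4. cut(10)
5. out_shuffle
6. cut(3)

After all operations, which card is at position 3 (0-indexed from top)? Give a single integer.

After op 1 (reverse): [7 6 0 10 8 9 11 2 1 5 12 4 3]
After op 2 (out_shuffle): [7 2 6 1 0 5 10 12 8 4 9 3 11]
After op 3 (out_shuffle): [7 12 2 8 6 4 1 9 0 3 5 11 10]
After op 4 (cut(10)): [5 11 10 7 12 2 8 6 4 1 9 0 3]
After op 5 (out_shuffle): [5 6 11 4 10 1 7 9 12 0 2 3 8]
After op 6 (cut(3)): [4 10 1 7 9 12 0 2 3 8 5 6 11]
Position 3: card 7.

Answer: 7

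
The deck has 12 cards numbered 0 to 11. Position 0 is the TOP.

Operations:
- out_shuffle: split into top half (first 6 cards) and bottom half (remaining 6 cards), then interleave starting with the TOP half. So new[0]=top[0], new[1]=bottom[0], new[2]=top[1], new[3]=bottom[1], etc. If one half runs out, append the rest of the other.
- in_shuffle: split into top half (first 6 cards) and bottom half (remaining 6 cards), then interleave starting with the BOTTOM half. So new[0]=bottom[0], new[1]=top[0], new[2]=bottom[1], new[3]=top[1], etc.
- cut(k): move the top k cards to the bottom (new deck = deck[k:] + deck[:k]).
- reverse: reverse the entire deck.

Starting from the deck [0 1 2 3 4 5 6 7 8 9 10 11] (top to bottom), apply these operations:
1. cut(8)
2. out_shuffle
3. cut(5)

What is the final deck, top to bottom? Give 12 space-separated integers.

After op 1 (cut(8)): [8 9 10 11 0 1 2 3 4 5 6 7]
After op 2 (out_shuffle): [8 2 9 3 10 4 11 5 0 6 1 7]
After op 3 (cut(5)): [4 11 5 0 6 1 7 8 2 9 3 10]

Answer: 4 11 5 0 6 1 7 8 2 9 3 10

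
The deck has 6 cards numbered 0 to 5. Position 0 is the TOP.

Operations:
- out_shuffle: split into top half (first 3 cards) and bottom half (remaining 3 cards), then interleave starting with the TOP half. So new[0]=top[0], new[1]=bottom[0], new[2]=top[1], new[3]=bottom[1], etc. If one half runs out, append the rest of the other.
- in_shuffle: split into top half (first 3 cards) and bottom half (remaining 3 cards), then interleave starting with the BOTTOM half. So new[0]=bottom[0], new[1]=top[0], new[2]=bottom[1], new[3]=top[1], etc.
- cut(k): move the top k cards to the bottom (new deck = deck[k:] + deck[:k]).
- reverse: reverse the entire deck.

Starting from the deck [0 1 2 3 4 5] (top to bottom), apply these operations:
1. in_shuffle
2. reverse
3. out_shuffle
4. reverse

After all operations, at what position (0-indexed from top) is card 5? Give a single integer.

Answer: 3

Derivation:
After op 1 (in_shuffle): [3 0 4 1 5 2]
After op 2 (reverse): [2 5 1 4 0 3]
After op 3 (out_shuffle): [2 4 5 0 1 3]
After op 4 (reverse): [3 1 0 5 4 2]
Card 5 is at position 3.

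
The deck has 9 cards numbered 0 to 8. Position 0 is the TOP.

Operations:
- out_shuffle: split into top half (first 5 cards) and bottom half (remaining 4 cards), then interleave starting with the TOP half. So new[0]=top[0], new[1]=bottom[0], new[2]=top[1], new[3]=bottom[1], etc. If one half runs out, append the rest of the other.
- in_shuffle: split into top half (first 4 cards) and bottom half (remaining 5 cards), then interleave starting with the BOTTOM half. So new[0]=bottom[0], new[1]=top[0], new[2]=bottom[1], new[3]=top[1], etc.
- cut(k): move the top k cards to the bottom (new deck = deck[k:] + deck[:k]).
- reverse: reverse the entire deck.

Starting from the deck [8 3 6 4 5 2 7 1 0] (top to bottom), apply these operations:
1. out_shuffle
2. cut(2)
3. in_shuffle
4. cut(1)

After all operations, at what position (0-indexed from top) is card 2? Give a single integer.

Answer: 7

Derivation:
After op 1 (out_shuffle): [8 2 3 7 6 1 4 0 5]
After op 2 (cut(2)): [3 7 6 1 4 0 5 8 2]
After op 3 (in_shuffle): [4 3 0 7 5 6 8 1 2]
After op 4 (cut(1)): [3 0 7 5 6 8 1 2 4]
Card 2 is at position 7.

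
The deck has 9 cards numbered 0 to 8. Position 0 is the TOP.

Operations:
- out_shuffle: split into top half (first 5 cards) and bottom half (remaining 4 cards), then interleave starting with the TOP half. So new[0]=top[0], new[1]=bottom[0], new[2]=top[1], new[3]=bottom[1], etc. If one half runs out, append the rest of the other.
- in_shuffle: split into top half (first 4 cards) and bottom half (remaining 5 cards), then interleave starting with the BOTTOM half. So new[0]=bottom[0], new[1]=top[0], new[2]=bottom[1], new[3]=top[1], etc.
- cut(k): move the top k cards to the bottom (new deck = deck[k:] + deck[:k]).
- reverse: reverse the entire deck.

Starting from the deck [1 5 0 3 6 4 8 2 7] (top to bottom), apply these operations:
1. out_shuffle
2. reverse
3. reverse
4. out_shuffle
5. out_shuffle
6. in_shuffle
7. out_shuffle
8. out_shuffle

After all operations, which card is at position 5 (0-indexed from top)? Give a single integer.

After op 1 (out_shuffle): [1 4 5 8 0 2 3 7 6]
After op 2 (reverse): [6 7 3 2 0 8 5 4 1]
After op 3 (reverse): [1 4 5 8 0 2 3 7 6]
After op 4 (out_shuffle): [1 2 4 3 5 7 8 6 0]
After op 5 (out_shuffle): [1 7 2 8 4 6 3 0 5]
After op 6 (in_shuffle): [4 1 6 7 3 2 0 8 5]
After op 7 (out_shuffle): [4 2 1 0 6 8 7 5 3]
After op 8 (out_shuffle): [4 8 2 7 1 5 0 3 6]
Position 5: card 5.

Answer: 5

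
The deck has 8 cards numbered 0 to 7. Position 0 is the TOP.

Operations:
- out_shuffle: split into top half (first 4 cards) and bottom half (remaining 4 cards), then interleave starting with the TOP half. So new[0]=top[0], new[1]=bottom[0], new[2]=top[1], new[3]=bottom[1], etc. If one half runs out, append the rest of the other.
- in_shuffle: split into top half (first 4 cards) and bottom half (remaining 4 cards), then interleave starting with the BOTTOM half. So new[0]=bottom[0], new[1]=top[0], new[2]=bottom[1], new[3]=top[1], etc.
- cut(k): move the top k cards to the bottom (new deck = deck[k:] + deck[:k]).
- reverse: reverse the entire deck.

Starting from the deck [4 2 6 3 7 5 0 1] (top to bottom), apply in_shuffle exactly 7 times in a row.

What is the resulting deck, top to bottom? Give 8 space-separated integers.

Answer: 7 4 5 2 0 6 1 3

Derivation:
After op 1 (in_shuffle): [7 4 5 2 0 6 1 3]
After op 2 (in_shuffle): [0 7 6 4 1 5 3 2]
After op 3 (in_shuffle): [1 0 5 7 3 6 2 4]
After op 4 (in_shuffle): [3 1 6 0 2 5 4 7]
After op 5 (in_shuffle): [2 3 5 1 4 6 7 0]
After op 6 (in_shuffle): [4 2 6 3 7 5 0 1]
After op 7 (in_shuffle): [7 4 5 2 0 6 1 3]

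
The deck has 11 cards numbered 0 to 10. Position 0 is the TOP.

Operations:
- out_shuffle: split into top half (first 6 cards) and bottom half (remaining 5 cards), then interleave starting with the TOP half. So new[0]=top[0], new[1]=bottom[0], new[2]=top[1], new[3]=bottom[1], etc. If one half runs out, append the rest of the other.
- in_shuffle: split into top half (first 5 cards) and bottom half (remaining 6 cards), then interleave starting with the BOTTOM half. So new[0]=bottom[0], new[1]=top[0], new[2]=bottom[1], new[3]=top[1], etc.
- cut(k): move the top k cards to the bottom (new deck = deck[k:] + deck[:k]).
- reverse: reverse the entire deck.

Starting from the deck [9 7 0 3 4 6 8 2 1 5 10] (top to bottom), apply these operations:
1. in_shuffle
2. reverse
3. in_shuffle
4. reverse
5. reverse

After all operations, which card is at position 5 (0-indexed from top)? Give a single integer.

After op 1 (in_shuffle): [6 9 8 7 2 0 1 3 5 4 10]
After op 2 (reverse): [10 4 5 3 1 0 2 7 8 9 6]
After op 3 (in_shuffle): [0 10 2 4 7 5 8 3 9 1 6]
After op 4 (reverse): [6 1 9 3 8 5 7 4 2 10 0]
After op 5 (reverse): [0 10 2 4 7 5 8 3 9 1 6]
Position 5: card 5.

Answer: 5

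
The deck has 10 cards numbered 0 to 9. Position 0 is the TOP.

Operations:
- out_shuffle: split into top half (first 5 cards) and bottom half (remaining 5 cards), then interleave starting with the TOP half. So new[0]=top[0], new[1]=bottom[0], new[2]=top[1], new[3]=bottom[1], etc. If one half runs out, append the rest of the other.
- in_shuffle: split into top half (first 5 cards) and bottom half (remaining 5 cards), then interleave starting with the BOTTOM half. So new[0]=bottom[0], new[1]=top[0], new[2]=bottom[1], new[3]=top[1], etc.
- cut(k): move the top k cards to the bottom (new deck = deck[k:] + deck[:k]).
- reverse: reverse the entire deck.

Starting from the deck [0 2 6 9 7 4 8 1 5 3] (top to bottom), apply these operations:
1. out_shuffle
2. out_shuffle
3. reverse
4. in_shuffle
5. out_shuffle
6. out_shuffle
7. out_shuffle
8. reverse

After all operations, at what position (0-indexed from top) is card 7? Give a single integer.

Answer: 5

Derivation:
After op 1 (out_shuffle): [0 4 2 8 6 1 9 5 7 3]
After op 2 (out_shuffle): [0 1 4 9 2 5 8 7 6 3]
After op 3 (reverse): [3 6 7 8 5 2 9 4 1 0]
After op 4 (in_shuffle): [2 3 9 6 4 7 1 8 0 5]
After op 5 (out_shuffle): [2 7 3 1 9 8 6 0 4 5]
After op 6 (out_shuffle): [2 8 7 6 3 0 1 4 9 5]
After op 7 (out_shuffle): [2 0 8 1 7 4 6 9 3 5]
After op 8 (reverse): [5 3 9 6 4 7 1 8 0 2]
Card 7 is at position 5.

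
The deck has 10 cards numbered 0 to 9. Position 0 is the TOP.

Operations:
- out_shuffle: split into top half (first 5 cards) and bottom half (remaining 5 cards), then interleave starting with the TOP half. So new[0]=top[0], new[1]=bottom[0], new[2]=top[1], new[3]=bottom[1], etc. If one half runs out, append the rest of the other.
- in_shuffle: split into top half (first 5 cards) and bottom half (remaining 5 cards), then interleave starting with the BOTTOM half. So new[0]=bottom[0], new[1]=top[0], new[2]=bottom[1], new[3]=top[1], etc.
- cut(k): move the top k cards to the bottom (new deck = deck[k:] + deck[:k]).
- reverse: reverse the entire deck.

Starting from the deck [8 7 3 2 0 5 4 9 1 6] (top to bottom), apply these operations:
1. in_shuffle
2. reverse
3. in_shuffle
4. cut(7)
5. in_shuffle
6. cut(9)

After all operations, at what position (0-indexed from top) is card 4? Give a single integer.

After op 1 (in_shuffle): [5 8 4 7 9 3 1 2 6 0]
After op 2 (reverse): [0 6 2 1 3 9 7 4 8 5]
After op 3 (in_shuffle): [9 0 7 6 4 2 8 1 5 3]
After op 4 (cut(7)): [1 5 3 9 0 7 6 4 2 8]
After op 5 (in_shuffle): [7 1 6 5 4 3 2 9 8 0]
After op 6 (cut(9)): [0 7 1 6 5 4 3 2 9 8]
Card 4 is at position 5.

Answer: 5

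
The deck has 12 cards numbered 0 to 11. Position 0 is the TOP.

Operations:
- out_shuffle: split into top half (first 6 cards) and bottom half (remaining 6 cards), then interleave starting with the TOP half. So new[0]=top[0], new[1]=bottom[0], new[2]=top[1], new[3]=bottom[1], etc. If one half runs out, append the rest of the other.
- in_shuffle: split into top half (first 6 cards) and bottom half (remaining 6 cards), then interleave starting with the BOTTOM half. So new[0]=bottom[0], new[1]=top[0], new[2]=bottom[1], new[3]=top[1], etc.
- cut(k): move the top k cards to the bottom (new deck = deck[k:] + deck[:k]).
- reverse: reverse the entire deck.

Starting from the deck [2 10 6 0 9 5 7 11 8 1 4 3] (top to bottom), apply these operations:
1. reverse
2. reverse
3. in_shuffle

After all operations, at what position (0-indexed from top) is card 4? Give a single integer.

Answer: 8

Derivation:
After op 1 (reverse): [3 4 1 8 11 7 5 9 0 6 10 2]
After op 2 (reverse): [2 10 6 0 9 5 7 11 8 1 4 3]
After op 3 (in_shuffle): [7 2 11 10 8 6 1 0 4 9 3 5]
Card 4 is at position 8.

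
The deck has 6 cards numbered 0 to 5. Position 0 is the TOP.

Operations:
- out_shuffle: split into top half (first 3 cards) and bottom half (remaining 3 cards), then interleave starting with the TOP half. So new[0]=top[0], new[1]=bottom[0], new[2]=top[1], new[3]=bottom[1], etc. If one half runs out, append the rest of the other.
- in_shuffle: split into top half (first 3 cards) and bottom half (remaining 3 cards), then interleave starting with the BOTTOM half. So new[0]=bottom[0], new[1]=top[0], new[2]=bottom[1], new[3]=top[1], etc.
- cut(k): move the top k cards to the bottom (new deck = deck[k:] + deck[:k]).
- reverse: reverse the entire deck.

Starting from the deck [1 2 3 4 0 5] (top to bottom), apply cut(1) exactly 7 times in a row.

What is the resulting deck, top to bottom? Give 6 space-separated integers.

Answer: 2 3 4 0 5 1

Derivation:
After op 1 (cut(1)): [2 3 4 0 5 1]
After op 2 (cut(1)): [3 4 0 5 1 2]
After op 3 (cut(1)): [4 0 5 1 2 3]
After op 4 (cut(1)): [0 5 1 2 3 4]
After op 5 (cut(1)): [5 1 2 3 4 0]
After op 6 (cut(1)): [1 2 3 4 0 5]
After op 7 (cut(1)): [2 3 4 0 5 1]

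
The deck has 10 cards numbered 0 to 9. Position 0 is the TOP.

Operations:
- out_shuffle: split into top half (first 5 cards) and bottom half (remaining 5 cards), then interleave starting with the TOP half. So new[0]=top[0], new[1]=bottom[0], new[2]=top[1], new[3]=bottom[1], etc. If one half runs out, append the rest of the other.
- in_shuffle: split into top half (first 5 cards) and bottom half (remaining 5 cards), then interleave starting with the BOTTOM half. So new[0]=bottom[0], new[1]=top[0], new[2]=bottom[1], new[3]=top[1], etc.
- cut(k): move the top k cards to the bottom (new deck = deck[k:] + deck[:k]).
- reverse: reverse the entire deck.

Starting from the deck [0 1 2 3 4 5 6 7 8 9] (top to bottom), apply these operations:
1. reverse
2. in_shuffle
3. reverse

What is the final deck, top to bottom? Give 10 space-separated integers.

After op 1 (reverse): [9 8 7 6 5 4 3 2 1 0]
After op 2 (in_shuffle): [4 9 3 8 2 7 1 6 0 5]
After op 3 (reverse): [5 0 6 1 7 2 8 3 9 4]

Answer: 5 0 6 1 7 2 8 3 9 4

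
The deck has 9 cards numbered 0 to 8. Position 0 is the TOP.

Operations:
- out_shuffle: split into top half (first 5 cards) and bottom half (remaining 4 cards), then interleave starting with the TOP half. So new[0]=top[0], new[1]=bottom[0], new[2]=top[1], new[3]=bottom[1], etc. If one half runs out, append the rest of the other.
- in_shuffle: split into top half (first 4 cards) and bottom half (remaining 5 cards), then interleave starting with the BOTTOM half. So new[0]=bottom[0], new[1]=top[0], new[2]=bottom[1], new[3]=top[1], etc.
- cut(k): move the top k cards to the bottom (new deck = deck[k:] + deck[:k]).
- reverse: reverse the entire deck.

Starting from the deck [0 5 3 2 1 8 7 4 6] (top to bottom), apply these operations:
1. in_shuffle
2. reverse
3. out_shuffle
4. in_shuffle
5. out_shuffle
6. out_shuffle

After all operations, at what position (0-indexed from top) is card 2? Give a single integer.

After op 1 (in_shuffle): [1 0 8 5 7 3 4 2 6]
After op 2 (reverse): [6 2 4 3 7 5 8 0 1]
After op 3 (out_shuffle): [6 5 2 8 4 0 3 1 7]
After op 4 (in_shuffle): [4 6 0 5 3 2 1 8 7]
After op 5 (out_shuffle): [4 2 6 1 0 8 5 7 3]
After op 6 (out_shuffle): [4 8 2 5 6 7 1 3 0]
Card 2 is at position 2.

Answer: 2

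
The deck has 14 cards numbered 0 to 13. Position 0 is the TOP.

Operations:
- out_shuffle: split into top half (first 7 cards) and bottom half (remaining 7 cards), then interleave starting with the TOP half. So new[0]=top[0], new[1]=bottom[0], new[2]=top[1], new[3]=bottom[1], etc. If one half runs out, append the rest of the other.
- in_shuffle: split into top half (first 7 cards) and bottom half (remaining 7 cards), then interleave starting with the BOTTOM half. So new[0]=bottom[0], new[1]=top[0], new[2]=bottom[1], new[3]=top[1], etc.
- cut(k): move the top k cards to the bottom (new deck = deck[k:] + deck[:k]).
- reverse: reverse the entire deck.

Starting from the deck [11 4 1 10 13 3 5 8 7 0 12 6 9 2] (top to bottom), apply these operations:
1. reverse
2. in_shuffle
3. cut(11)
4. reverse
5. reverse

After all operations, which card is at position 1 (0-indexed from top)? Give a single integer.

After op 1 (reverse): [2 9 6 12 0 7 8 5 3 13 10 1 4 11]
After op 2 (in_shuffle): [5 2 3 9 13 6 10 12 1 0 4 7 11 8]
After op 3 (cut(11)): [7 11 8 5 2 3 9 13 6 10 12 1 0 4]
After op 4 (reverse): [4 0 1 12 10 6 13 9 3 2 5 8 11 7]
After op 5 (reverse): [7 11 8 5 2 3 9 13 6 10 12 1 0 4]
Position 1: card 11.

Answer: 11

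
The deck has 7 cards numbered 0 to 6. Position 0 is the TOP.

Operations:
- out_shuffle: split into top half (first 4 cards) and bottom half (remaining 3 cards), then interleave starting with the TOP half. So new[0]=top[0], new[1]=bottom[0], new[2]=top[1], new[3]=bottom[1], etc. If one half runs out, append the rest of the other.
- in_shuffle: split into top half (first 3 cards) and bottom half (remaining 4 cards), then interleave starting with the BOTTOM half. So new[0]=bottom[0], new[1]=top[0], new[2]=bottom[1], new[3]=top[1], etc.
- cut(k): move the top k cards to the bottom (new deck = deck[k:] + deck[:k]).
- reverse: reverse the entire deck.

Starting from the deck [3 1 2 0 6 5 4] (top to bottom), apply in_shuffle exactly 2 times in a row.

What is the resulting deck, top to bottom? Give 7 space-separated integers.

Answer: 1 0 5 3 2 6 4

Derivation:
After op 1 (in_shuffle): [0 3 6 1 5 2 4]
After op 2 (in_shuffle): [1 0 5 3 2 6 4]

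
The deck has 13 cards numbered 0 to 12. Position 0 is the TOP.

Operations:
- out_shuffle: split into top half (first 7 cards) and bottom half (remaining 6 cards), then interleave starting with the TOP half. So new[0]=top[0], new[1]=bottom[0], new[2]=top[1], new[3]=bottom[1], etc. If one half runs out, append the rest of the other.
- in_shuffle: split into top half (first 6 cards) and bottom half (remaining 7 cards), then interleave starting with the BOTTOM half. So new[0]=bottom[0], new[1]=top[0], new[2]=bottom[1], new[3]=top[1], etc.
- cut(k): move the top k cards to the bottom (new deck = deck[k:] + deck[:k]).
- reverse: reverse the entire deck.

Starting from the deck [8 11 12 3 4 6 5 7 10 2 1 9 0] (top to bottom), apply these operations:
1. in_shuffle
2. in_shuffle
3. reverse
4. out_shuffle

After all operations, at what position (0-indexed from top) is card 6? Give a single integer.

Answer: 4

Derivation:
After op 1 (in_shuffle): [5 8 7 11 10 12 2 3 1 4 9 6 0]
After op 2 (in_shuffle): [2 5 3 8 1 7 4 11 9 10 6 12 0]
After op 3 (reverse): [0 12 6 10 9 11 4 7 1 8 3 5 2]
After op 4 (out_shuffle): [0 7 12 1 6 8 10 3 9 5 11 2 4]
Card 6 is at position 4.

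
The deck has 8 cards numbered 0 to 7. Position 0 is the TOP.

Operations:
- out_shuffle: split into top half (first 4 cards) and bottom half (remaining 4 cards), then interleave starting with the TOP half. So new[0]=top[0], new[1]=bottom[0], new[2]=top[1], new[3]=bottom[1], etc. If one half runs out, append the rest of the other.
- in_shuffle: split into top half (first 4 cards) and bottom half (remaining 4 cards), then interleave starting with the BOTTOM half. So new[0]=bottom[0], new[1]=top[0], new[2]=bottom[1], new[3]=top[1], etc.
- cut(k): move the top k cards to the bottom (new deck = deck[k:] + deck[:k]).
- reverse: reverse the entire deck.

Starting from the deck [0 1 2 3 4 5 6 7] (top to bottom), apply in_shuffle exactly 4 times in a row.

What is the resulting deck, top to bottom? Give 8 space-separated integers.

After op 1 (in_shuffle): [4 0 5 1 6 2 7 3]
After op 2 (in_shuffle): [6 4 2 0 7 5 3 1]
After op 3 (in_shuffle): [7 6 5 4 3 2 1 0]
After op 4 (in_shuffle): [3 7 2 6 1 5 0 4]

Answer: 3 7 2 6 1 5 0 4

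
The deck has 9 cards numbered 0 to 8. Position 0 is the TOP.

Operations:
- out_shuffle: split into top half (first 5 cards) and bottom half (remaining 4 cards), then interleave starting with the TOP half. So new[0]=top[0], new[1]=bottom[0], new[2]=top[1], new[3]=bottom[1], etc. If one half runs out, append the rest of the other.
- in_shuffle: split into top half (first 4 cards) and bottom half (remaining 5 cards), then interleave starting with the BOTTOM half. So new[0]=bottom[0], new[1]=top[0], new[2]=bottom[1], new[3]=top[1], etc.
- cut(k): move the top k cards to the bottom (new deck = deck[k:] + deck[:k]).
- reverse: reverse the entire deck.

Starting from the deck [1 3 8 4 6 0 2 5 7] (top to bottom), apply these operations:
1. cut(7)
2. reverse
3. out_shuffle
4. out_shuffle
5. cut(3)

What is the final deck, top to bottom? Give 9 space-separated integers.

After op 1 (cut(7)): [5 7 1 3 8 4 6 0 2]
After op 2 (reverse): [2 0 6 4 8 3 1 7 5]
After op 3 (out_shuffle): [2 3 0 1 6 7 4 5 8]
After op 4 (out_shuffle): [2 7 3 4 0 5 1 8 6]
After op 5 (cut(3)): [4 0 5 1 8 6 2 7 3]

Answer: 4 0 5 1 8 6 2 7 3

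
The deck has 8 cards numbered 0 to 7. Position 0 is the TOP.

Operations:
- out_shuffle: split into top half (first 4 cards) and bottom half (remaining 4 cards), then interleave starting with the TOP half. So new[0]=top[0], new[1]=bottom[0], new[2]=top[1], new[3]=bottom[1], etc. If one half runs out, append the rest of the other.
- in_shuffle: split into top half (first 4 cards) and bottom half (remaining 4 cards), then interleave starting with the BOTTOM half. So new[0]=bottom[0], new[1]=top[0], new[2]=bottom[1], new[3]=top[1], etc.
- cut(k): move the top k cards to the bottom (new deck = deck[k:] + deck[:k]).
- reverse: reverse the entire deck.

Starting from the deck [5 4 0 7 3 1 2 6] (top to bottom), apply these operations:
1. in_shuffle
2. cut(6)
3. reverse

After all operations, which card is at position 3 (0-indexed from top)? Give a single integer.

After op 1 (in_shuffle): [3 5 1 4 2 0 6 7]
After op 2 (cut(6)): [6 7 3 5 1 4 2 0]
After op 3 (reverse): [0 2 4 1 5 3 7 6]
Position 3: card 1.

Answer: 1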